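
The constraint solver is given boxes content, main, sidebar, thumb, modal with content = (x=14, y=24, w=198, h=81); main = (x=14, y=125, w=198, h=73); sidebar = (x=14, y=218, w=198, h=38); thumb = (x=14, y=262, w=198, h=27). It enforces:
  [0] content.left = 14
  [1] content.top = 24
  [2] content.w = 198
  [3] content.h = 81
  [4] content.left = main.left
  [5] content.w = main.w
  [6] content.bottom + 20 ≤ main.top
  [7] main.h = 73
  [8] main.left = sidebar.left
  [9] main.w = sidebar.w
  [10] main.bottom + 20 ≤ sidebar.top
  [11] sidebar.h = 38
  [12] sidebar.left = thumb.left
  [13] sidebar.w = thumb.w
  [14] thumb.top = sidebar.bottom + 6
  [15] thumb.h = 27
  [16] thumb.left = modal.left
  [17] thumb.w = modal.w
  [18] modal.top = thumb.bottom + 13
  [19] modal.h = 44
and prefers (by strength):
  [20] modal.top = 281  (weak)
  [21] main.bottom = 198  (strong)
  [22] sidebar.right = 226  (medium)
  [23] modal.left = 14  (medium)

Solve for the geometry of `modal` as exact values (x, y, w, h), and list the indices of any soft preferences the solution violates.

modal = (x=14, y=302, w=198, h=44)
violated soft preferences: 20, 22

1. modal.x = 14  [thumb.left = modal.left]
2. modal.w = 198  [thumb.w = modal.w]
3. modal.y = 302  [modal.top = thumb.bottom + 13]
4. modal.h = 44  [modal.h = 44]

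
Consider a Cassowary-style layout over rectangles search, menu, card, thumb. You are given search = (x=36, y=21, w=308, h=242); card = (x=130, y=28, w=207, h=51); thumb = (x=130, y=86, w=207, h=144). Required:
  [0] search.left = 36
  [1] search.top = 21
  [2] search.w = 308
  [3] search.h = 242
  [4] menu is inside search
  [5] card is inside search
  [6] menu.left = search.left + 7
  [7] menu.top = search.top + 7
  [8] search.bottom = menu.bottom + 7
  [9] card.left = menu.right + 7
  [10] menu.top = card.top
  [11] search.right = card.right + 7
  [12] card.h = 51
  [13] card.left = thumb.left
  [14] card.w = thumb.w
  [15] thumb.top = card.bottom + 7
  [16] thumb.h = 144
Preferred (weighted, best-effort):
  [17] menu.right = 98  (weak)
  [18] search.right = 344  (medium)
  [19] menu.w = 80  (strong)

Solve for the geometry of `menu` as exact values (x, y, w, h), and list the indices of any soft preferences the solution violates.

1. menu.x = 43  [menu.left = search.left + 7]
2. menu.y = 28  [menu.top = search.top + 7]
3. menu.h = 228  [search.bottom = menu.bottom + 7]
4. menu.w = 80  [card.left = menu.right + 7]

menu = (x=43, y=28, w=80, h=228)
violated soft preferences: 17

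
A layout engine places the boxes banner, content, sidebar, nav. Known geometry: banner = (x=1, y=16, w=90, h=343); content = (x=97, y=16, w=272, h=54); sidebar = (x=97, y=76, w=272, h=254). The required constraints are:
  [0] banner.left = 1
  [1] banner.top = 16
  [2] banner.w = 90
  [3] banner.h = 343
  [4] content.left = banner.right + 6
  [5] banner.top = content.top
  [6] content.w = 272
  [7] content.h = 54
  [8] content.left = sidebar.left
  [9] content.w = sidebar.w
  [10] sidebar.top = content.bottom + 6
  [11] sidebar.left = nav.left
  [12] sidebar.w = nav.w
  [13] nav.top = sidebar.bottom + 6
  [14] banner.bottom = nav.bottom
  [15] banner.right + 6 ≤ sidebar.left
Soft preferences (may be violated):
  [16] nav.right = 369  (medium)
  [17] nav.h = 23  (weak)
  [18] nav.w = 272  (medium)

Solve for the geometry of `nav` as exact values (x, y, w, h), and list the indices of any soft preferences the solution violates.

nav = (x=97, y=336, w=272, h=23)
violated soft preferences: none

1. nav.x = 97  [sidebar.left = nav.left]
2. nav.w = 272  [sidebar.w = nav.w]
3. nav.y = 336  [nav.top = sidebar.bottom + 6]
4. nav.h = 23  [banner.bottom = nav.bottom]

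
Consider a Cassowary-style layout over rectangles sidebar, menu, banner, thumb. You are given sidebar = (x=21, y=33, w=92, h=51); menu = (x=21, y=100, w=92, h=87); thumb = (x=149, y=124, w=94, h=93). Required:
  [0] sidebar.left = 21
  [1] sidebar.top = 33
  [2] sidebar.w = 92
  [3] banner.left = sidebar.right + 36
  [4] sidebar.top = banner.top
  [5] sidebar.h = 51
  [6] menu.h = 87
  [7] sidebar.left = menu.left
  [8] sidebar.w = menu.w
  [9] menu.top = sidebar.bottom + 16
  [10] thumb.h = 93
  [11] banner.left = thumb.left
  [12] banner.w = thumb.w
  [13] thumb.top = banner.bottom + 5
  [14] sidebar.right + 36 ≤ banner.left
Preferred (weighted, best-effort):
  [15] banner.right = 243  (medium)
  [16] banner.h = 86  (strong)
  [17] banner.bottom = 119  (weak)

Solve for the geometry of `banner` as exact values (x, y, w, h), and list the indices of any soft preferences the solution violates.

1. banner.x = 149  [banner.left = sidebar.right + 36]
2. banner.y = 33  [sidebar.top = banner.top]
3. banner.w = 94  [banner.w = thumb.w]
4. banner.h = 86  [thumb.top = banner.bottom + 5]

banner = (x=149, y=33, w=94, h=86)
violated soft preferences: none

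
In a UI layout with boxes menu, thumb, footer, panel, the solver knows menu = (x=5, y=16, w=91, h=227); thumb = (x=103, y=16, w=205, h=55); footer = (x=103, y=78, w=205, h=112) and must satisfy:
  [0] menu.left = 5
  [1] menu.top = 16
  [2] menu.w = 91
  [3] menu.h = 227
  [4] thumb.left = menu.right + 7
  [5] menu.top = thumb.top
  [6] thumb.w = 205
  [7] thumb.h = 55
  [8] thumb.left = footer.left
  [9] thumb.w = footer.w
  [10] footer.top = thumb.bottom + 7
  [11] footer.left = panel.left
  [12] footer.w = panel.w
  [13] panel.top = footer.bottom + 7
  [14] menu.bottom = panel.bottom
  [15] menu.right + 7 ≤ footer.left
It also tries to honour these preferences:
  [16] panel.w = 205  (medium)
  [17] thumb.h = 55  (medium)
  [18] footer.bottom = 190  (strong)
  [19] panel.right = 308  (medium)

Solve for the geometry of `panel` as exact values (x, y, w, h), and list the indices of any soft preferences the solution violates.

panel = (x=103, y=197, w=205, h=46)
violated soft preferences: none

1. panel.x = 103  [footer.left = panel.left]
2. panel.w = 205  [footer.w = panel.w]
3. panel.y = 197  [panel.top = footer.bottom + 7]
4. panel.h = 46  [menu.bottom = panel.bottom]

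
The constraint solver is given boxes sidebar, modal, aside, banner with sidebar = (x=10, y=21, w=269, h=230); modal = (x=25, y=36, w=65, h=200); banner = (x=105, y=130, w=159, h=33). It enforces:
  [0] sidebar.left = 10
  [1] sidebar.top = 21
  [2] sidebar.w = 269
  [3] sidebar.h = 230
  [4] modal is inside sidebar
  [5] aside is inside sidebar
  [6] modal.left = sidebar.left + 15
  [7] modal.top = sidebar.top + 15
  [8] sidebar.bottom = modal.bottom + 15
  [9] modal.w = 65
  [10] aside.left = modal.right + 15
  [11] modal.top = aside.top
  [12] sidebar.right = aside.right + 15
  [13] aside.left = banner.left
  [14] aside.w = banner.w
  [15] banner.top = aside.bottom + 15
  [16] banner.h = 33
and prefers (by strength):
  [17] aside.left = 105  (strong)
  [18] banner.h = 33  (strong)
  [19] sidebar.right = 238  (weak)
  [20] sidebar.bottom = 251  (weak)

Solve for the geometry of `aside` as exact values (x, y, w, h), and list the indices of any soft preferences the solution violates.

aside = (x=105, y=36, w=159, h=79)
violated soft preferences: 19

1. aside.x = 105  [aside.left = modal.right + 15]
2. aside.y = 36  [modal.top = aside.top]
3. aside.w = 159  [sidebar.right = aside.right + 15]
4. aside.h = 79  [banner.top = aside.bottom + 15]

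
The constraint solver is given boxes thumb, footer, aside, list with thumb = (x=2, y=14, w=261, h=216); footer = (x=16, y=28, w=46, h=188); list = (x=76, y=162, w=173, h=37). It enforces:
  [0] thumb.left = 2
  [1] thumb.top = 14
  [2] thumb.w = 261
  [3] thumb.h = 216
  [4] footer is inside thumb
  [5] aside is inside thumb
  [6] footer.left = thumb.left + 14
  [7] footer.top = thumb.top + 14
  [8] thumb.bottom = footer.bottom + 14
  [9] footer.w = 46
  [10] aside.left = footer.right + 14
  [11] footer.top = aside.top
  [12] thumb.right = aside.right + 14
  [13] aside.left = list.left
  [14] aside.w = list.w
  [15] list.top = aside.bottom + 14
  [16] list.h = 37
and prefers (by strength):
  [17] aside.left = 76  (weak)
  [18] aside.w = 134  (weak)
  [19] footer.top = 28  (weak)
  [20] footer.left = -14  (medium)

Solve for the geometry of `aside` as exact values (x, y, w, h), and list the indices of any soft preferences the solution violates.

aside = (x=76, y=28, w=173, h=120)
violated soft preferences: 18, 20

1. aside.x = 76  [aside.left = footer.right + 14]
2. aside.y = 28  [footer.top = aside.top]
3. aside.w = 173  [thumb.right = aside.right + 14]
4. aside.h = 120  [list.top = aside.bottom + 14]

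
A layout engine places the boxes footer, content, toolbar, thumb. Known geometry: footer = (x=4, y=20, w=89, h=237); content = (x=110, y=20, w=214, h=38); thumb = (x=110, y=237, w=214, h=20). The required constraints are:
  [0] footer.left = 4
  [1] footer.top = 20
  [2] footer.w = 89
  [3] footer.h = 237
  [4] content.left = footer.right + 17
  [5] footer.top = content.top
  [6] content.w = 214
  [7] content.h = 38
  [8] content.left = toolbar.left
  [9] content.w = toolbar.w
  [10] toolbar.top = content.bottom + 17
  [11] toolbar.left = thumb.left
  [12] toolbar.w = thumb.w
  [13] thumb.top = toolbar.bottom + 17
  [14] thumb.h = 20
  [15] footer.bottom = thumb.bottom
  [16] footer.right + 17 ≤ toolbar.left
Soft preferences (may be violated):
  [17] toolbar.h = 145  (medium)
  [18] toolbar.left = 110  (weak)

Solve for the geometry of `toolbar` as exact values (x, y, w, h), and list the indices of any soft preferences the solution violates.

toolbar = (x=110, y=75, w=214, h=145)
violated soft preferences: none

1. toolbar.x = 110  [content.left = toolbar.left]
2. toolbar.w = 214  [content.w = toolbar.w]
3. toolbar.y = 75  [toolbar.top = content.bottom + 17]
4. toolbar.h = 145  [thumb.top = toolbar.bottom + 17]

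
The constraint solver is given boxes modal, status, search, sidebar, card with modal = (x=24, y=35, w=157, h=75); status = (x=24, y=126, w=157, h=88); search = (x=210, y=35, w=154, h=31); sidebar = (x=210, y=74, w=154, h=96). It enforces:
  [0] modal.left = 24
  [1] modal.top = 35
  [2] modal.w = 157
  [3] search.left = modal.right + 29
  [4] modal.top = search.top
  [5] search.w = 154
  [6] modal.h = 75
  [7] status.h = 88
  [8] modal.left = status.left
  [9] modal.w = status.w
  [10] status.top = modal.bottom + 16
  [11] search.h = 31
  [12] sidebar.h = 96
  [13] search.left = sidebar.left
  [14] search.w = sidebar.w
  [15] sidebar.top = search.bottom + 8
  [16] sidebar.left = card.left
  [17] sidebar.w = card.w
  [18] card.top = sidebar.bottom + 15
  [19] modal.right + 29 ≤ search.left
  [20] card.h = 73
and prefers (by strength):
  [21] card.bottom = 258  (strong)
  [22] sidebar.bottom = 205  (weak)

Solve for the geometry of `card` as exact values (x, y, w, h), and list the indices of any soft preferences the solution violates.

card = (x=210, y=185, w=154, h=73)
violated soft preferences: 22

1. card.x = 210  [sidebar.left = card.left]
2. card.w = 154  [sidebar.w = card.w]
3. card.y = 185  [card.top = sidebar.bottom + 15]
4. card.h = 73  [card.h = 73]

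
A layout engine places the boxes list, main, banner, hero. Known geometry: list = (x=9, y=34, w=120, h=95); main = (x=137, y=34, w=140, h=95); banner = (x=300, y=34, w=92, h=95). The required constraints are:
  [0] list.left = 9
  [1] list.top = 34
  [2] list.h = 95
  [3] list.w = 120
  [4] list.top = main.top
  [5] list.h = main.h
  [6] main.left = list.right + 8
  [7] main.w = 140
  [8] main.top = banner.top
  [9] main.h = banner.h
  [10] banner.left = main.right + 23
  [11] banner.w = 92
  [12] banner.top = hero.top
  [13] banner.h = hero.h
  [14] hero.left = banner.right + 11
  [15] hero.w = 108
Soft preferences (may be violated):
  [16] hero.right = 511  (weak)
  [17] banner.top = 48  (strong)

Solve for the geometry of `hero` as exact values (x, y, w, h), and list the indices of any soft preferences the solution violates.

1. hero.y = 34  [banner.top = hero.top]
2. hero.h = 95  [banner.h = hero.h]
3. hero.x = 403  [hero.left = banner.right + 11]
4. hero.w = 108  [hero.w = 108]

hero = (x=403, y=34, w=108, h=95)
violated soft preferences: 17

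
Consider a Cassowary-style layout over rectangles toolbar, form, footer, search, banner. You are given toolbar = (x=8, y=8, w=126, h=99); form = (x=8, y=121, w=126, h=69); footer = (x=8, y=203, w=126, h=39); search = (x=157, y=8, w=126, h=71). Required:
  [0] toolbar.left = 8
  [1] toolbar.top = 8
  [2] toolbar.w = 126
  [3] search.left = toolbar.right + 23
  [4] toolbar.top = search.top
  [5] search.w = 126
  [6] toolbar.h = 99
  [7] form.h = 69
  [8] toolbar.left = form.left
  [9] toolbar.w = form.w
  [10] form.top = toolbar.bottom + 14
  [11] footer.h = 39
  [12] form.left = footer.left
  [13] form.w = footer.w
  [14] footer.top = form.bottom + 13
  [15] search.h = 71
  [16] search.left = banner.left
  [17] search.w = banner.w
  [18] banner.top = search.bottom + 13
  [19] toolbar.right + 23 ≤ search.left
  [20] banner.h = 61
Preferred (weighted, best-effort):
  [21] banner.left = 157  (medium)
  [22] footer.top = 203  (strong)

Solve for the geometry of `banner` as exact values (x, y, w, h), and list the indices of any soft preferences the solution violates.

banner = (x=157, y=92, w=126, h=61)
violated soft preferences: none

1. banner.x = 157  [search.left = banner.left]
2. banner.w = 126  [search.w = banner.w]
3. banner.y = 92  [banner.top = search.bottom + 13]
4. banner.h = 61  [banner.h = 61]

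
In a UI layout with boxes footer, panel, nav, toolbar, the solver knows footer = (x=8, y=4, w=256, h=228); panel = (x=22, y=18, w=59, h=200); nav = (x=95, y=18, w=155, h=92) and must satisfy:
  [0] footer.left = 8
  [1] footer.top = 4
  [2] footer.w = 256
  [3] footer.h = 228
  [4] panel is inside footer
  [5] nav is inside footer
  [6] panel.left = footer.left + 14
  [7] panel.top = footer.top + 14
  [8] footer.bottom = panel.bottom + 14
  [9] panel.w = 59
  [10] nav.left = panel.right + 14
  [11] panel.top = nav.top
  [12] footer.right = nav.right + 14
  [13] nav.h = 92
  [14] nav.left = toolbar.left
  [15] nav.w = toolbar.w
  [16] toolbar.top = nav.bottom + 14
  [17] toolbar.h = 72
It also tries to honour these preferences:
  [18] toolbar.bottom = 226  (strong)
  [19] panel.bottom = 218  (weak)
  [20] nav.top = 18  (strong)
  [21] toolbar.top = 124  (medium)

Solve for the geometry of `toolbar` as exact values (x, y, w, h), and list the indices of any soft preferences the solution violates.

toolbar = (x=95, y=124, w=155, h=72)
violated soft preferences: 18

1. toolbar.x = 95  [nav.left = toolbar.left]
2. toolbar.w = 155  [nav.w = toolbar.w]
3. toolbar.y = 124  [toolbar.top = nav.bottom + 14]
4. toolbar.h = 72  [toolbar.h = 72]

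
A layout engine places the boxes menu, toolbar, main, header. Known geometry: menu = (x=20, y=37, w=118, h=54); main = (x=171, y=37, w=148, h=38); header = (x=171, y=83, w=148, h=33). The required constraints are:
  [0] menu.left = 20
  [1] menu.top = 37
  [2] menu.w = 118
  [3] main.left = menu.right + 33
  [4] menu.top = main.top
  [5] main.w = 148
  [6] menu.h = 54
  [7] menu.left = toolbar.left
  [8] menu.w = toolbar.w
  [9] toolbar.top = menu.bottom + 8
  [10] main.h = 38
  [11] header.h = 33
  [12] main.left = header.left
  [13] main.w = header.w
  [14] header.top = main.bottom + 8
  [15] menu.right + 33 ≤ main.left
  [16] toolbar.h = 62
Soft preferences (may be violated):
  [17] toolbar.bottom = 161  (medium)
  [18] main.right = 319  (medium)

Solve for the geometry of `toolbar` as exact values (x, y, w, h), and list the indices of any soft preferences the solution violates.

toolbar = (x=20, y=99, w=118, h=62)
violated soft preferences: none

1. toolbar.x = 20  [menu.left = toolbar.left]
2. toolbar.w = 118  [menu.w = toolbar.w]
3. toolbar.y = 99  [toolbar.top = menu.bottom + 8]
4. toolbar.h = 62  [toolbar.h = 62]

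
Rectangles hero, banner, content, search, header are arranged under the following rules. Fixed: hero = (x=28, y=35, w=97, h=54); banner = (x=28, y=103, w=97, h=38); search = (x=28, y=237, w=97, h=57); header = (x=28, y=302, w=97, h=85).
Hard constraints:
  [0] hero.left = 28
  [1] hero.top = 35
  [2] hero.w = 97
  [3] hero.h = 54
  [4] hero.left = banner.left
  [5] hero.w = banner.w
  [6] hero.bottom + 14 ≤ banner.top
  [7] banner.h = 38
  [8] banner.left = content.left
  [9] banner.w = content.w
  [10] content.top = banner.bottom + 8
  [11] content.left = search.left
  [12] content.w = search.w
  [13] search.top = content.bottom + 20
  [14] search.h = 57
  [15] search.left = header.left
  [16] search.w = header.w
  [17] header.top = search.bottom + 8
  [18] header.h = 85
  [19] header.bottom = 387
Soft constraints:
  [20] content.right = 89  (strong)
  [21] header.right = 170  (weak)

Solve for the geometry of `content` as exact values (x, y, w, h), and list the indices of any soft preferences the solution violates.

content = (x=28, y=149, w=97, h=68)
violated soft preferences: 20, 21

1. content.x = 28  [banner.left = content.left]
2. content.w = 97  [banner.w = content.w]
3. content.y = 149  [content.top = banner.bottom + 8]
4. content.h = 68  [search.top = content.bottom + 20]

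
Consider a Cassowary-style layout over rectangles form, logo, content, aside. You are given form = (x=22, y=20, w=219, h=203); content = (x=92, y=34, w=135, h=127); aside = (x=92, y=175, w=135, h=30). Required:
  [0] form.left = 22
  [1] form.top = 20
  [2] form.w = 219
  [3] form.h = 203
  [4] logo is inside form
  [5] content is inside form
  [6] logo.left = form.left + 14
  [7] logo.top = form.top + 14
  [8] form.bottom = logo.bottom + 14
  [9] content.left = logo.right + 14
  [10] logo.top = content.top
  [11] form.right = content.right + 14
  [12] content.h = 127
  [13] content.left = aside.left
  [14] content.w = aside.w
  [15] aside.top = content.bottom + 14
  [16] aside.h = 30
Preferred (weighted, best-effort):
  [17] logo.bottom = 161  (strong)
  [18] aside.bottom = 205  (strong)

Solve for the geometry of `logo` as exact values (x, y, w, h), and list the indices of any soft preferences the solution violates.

1. logo.x = 36  [logo.left = form.left + 14]
2. logo.y = 34  [logo.top = form.top + 14]
3. logo.h = 175  [form.bottom = logo.bottom + 14]
4. logo.w = 42  [content.left = logo.right + 14]

logo = (x=36, y=34, w=42, h=175)
violated soft preferences: 17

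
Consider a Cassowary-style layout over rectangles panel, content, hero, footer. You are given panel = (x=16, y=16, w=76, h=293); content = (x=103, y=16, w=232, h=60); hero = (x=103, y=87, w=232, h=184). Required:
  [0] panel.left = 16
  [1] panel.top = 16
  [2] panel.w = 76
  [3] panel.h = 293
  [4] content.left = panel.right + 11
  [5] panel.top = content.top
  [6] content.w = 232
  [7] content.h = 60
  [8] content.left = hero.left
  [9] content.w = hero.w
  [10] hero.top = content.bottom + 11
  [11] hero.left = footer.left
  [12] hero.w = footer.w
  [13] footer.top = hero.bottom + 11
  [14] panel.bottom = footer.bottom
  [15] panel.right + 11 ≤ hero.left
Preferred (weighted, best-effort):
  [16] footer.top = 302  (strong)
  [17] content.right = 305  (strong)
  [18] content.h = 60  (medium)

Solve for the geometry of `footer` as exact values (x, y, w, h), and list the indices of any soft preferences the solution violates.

1. footer.x = 103  [hero.left = footer.left]
2. footer.w = 232  [hero.w = footer.w]
3. footer.y = 282  [footer.top = hero.bottom + 11]
4. footer.h = 27  [panel.bottom = footer.bottom]

footer = (x=103, y=282, w=232, h=27)
violated soft preferences: 16, 17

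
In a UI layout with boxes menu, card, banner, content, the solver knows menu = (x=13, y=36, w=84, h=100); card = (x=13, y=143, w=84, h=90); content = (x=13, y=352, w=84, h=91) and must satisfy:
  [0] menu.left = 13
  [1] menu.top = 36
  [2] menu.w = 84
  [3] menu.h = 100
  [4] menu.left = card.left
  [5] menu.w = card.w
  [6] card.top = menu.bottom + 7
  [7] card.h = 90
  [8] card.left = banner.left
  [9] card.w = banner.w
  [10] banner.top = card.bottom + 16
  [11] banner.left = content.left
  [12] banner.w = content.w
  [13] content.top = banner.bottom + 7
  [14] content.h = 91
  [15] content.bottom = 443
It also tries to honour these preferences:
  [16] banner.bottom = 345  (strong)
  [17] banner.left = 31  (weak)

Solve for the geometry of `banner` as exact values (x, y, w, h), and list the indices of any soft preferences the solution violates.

banner = (x=13, y=249, w=84, h=96)
violated soft preferences: 17

1. banner.x = 13  [card.left = banner.left]
2. banner.w = 84  [card.w = banner.w]
3. banner.y = 249  [banner.top = card.bottom + 16]
4. banner.h = 96  [content.top = banner.bottom + 7]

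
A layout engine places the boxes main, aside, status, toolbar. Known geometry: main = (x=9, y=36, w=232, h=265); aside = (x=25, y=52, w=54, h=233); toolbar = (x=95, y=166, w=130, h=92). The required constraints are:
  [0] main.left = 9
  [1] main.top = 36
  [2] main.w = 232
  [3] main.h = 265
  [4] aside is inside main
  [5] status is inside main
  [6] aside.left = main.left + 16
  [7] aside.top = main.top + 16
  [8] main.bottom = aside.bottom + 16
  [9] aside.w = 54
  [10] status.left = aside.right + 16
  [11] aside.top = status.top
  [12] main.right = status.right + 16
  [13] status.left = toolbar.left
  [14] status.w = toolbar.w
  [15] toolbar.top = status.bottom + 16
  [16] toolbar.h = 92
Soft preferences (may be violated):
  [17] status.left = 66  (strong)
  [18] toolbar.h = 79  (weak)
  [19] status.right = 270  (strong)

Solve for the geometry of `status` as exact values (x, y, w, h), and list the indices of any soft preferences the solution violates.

status = (x=95, y=52, w=130, h=98)
violated soft preferences: 17, 18, 19

1. status.x = 95  [status.left = aside.right + 16]
2. status.y = 52  [aside.top = status.top]
3. status.w = 130  [main.right = status.right + 16]
4. status.h = 98  [toolbar.top = status.bottom + 16]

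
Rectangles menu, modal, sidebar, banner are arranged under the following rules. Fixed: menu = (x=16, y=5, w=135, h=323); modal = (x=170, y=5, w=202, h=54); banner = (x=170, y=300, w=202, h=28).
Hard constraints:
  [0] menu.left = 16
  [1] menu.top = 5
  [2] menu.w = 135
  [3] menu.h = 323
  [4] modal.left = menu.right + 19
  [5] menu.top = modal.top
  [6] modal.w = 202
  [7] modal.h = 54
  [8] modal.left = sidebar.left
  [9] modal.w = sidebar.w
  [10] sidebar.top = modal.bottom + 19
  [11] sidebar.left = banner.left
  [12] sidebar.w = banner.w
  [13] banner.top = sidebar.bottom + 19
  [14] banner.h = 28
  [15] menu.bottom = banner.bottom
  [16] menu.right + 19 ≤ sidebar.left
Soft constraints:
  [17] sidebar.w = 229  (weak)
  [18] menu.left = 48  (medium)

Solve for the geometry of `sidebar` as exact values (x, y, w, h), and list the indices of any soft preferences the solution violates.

sidebar = (x=170, y=78, w=202, h=203)
violated soft preferences: 17, 18

1. sidebar.x = 170  [modal.left = sidebar.left]
2. sidebar.w = 202  [modal.w = sidebar.w]
3. sidebar.y = 78  [sidebar.top = modal.bottom + 19]
4. sidebar.h = 203  [banner.top = sidebar.bottom + 19]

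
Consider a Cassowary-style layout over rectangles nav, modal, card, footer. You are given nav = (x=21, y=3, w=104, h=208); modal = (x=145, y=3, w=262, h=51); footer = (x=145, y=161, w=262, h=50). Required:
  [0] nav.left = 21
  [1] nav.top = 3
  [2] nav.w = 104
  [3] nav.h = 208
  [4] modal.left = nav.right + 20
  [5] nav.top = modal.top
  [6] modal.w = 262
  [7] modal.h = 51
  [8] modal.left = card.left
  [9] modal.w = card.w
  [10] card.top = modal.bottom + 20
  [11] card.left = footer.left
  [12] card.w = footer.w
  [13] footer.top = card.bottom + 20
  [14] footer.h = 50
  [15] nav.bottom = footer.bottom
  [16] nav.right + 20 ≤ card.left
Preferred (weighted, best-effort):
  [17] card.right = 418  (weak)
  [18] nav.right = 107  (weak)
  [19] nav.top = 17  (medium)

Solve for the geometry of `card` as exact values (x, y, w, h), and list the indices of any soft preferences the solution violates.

1. card.x = 145  [modal.left = card.left]
2. card.w = 262  [modal.w = card.w]
3. card.y = 74  [card.top = modal.bottom + 20]
4. card.h = 67  [footer.top = card.bottom + 20]

card = (x=145, y=74, w=262, h=67)
violated soft preferences: 17, 18, 19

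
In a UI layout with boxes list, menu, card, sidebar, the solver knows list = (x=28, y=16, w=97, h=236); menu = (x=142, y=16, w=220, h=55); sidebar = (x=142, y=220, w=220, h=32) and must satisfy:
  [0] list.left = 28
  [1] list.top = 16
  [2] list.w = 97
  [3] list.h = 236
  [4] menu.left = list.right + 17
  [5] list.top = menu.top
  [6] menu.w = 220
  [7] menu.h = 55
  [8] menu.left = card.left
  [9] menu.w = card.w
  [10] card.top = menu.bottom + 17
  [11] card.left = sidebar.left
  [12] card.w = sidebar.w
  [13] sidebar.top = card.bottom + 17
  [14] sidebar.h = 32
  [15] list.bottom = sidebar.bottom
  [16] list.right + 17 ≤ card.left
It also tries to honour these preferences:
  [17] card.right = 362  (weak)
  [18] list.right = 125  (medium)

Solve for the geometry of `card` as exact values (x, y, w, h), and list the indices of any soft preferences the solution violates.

card = (x=142, y=88, w=220, h=115)
violated soft preferences: none

1. card.x = 142  [menu.left = card.left]
2. card.w = 220  [menu.w = card.w]
3. card.y = 88  [card.top = menu.bottom + 17]
4. card.h = 115  [sidebar.top = card.bottom + 17]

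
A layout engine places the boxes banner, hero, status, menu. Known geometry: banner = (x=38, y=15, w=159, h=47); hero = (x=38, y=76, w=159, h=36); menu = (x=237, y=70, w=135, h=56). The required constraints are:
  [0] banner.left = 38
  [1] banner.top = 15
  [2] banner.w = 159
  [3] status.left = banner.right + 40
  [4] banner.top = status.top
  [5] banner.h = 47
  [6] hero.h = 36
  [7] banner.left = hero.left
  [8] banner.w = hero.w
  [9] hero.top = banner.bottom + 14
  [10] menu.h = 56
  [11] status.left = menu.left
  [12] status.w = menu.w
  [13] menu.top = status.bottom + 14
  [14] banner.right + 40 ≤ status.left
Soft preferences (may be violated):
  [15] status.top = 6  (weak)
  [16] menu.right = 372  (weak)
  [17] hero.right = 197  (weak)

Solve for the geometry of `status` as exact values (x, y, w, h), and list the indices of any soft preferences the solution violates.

1. status.x = 237  [status.left = banner.right + 40]
2. status.y = 15  [banner.top = status.top]
3. status.w = 135  [status.w = menu.w]
4. status.h = 41  [menu.top = status.bottom + 14]

status = (x=237, y=15, w=135, h=41)
violated soft preferences: 15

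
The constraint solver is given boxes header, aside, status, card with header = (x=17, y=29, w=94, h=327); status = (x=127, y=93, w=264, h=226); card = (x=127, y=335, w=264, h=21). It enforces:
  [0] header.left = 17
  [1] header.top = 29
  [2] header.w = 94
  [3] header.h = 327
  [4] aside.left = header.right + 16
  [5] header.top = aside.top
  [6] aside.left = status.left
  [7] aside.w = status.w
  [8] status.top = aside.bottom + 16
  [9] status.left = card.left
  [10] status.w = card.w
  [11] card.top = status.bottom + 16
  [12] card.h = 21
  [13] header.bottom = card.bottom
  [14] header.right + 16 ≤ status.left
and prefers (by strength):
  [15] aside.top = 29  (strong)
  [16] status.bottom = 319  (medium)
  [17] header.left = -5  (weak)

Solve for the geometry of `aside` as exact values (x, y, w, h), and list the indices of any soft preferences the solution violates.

aside = (x=127, y=29, w=264, h=48)
violated soft preferences: 17

1. aside.x = 127  [aside.left = header.right + 16]
2. aside.y = 29  [header.top = aside.top]
3. aside.w = 264  [aside.w = status.w]
4. aside.h = 48  [status.top = aside.bottom + 16]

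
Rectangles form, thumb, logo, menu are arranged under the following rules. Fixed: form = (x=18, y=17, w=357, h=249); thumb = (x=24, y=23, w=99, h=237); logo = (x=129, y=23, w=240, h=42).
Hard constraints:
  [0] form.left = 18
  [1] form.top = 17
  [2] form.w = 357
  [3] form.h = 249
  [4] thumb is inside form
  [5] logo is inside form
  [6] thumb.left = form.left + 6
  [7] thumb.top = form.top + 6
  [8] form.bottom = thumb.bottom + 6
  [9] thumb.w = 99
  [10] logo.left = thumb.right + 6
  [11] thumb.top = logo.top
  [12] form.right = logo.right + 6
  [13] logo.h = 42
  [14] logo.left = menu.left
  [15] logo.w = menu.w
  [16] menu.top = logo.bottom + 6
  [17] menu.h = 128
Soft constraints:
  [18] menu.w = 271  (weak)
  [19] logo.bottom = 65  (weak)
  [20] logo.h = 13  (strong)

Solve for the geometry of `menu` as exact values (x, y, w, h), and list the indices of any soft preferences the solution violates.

menu = (x=129, y=71, w=240, h=128)
violated soft preferences: 18, 20

1. menu.x = 129  [logo.left = menu.left]
2. menu.w = 240  [logo.w = menu.w]
3. menu.y = 71  [menu.top = logo.bottom + 6]
4. menu.h = 128  [menu.h = 128]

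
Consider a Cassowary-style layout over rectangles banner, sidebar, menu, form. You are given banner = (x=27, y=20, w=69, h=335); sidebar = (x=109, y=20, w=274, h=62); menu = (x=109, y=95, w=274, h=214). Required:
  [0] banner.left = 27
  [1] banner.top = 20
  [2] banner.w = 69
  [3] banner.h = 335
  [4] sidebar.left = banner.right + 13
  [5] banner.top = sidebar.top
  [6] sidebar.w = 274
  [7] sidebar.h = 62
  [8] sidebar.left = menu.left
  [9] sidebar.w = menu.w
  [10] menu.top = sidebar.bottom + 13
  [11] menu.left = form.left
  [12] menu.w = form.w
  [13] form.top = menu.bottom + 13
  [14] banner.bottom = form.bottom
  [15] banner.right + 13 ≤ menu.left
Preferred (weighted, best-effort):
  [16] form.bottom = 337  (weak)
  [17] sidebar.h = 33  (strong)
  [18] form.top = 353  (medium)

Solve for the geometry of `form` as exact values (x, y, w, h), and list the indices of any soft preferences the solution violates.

1. form.x = 109  [menu.left = form.left]
2. form.w = 274  [menu.w = form.w]
3. form.y = 322  [form.top = menu.bottom + 13]
4. form.h = 33  [banner.bottom = form.bottom]

form = (x=109, y=322, w=274, h=33)
violated soft preferences: 16, 17, 18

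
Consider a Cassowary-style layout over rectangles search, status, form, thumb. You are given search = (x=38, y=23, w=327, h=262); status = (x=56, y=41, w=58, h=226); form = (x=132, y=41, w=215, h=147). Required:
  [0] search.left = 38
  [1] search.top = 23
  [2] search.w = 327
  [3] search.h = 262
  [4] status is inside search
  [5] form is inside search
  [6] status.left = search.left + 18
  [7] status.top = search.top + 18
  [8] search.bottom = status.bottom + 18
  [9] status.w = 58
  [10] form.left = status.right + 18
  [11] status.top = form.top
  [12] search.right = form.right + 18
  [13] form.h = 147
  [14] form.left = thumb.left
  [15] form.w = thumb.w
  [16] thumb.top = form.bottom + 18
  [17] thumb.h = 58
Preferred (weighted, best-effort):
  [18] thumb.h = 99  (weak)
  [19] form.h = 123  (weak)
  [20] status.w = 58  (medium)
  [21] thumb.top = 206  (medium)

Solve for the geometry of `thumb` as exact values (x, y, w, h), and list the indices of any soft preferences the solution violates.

thumb = (x=132, y=206, w=215, h=58)
violated soft preferences: 18, 19

1. thumb.x = 132  [form.left = thumb.left]
2. thumb.w = 215  [form.w = thumb.w]
3. thumb.y = 206  [thumb.top = form.bottom + 18]
4. thumb.h = 58  [thumb.h = 58]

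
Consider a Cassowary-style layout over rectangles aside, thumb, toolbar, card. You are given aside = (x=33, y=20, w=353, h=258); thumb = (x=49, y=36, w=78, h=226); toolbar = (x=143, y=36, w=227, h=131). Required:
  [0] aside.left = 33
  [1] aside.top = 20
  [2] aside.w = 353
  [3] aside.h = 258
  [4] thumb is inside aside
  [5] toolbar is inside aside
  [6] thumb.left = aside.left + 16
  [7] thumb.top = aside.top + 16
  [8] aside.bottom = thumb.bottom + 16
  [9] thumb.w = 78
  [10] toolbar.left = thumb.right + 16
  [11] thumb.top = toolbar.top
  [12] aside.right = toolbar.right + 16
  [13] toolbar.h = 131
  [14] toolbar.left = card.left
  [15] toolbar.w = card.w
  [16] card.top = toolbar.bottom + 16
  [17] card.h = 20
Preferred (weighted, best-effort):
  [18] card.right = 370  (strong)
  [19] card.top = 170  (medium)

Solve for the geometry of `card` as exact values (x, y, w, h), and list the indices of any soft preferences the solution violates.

1. card.x = 143  [toolbar.left = card.left]
2. card.w = 227  [toolbar.w = card.w]
3. card.y = 183  [card.top = toolbar.bottom + 16]
4. card.h = 20  [card.h = 20]

card = (x=143, y=183, w=227, h=20)
violated soft preferences: 19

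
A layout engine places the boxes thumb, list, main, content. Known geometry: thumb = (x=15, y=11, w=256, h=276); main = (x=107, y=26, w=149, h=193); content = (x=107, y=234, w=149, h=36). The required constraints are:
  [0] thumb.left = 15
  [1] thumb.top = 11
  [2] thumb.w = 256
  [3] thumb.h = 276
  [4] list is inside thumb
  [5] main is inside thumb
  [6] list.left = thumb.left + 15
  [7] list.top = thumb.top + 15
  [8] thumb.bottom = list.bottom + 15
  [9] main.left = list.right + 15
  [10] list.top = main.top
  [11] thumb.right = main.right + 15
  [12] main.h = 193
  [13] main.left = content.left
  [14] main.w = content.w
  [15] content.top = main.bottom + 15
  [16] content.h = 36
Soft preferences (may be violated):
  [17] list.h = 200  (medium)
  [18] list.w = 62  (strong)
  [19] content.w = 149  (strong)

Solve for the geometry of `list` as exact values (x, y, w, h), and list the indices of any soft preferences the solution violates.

list = (x=30, y=26, w=62, h=246)
violated soft preferences: 17

1. list.x = 30  [list.left = thumb.left + 15]
2. list.y = 26  [list.top = thumb.top + 15]
3. list.h = 246  [thumb.bottom = list.bottom + 15]
4. list.w = 62  [main.left = list.right + 15]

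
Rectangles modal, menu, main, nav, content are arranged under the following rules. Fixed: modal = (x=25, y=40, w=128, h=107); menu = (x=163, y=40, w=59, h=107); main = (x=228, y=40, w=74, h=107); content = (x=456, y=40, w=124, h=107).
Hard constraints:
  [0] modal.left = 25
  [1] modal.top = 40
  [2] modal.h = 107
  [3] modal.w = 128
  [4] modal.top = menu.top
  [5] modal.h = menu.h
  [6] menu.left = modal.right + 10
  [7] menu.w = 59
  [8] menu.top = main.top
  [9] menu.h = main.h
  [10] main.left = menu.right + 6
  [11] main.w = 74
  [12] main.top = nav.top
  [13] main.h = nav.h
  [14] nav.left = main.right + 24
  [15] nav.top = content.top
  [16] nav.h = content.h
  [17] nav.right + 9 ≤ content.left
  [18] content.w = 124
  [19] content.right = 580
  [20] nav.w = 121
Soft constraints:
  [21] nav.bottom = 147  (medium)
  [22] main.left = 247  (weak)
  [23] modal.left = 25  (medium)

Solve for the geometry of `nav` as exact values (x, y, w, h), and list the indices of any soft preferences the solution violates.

1. nav.y = 40  [main.top = nav.top]
2. nav.h = 107  [main.h = nav.h]
3. nav.x = 326  [nav.left = main.right + 24]
4. nav.w = 121  [nav.w = 121]

nav = (x=326, y=40, w=121, h=107)
violated soft preferences: 22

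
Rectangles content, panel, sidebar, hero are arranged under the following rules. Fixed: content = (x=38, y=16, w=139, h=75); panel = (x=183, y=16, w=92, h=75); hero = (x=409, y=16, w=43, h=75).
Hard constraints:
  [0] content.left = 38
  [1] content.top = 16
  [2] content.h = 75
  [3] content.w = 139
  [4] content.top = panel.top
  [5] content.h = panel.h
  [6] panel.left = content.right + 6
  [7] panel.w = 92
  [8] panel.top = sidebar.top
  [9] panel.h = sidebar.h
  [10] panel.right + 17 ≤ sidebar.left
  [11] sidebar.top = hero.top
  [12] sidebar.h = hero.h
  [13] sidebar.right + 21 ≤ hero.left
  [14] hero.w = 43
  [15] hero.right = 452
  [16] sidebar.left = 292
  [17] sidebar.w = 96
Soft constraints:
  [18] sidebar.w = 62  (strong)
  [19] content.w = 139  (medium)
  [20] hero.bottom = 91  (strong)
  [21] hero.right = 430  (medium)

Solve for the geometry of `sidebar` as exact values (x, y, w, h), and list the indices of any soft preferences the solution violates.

sidebar = (x=292, y=16, w=96, h=75)
violated soft preferences: 18, 21

1. sidebar.y = 16  [panel.top = sidebar.top]
2. sidebar.h = 75  [panel.h = sidebar.h]
3. sidebar.x = 292  [sidebar.left = 292]
4. sidebar.w = 96  [sidebar.w = 96]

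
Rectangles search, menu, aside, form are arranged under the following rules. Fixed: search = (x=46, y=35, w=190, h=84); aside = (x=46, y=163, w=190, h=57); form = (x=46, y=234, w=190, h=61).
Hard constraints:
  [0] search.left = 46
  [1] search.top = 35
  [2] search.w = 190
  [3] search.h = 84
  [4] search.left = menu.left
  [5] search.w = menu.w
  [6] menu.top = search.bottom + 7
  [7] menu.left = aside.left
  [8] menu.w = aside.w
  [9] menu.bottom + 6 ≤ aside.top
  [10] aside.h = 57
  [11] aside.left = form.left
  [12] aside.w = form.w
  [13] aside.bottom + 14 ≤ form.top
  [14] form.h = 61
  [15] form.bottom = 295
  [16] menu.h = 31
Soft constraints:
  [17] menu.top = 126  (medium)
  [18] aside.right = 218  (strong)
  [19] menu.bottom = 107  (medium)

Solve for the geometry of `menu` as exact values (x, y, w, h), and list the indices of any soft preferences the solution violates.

menu = (x=46, y=126, w=190, h=31)
violated soft preferences: 18, 19

1. menu.x = 46  [search.left = menu.left]
2. menu.w = 190  [search.w = menu.w]
3. menu.y = 126  [menu.top = search.bottom + 7]
4. menu.h = 31  [menu.h = 31]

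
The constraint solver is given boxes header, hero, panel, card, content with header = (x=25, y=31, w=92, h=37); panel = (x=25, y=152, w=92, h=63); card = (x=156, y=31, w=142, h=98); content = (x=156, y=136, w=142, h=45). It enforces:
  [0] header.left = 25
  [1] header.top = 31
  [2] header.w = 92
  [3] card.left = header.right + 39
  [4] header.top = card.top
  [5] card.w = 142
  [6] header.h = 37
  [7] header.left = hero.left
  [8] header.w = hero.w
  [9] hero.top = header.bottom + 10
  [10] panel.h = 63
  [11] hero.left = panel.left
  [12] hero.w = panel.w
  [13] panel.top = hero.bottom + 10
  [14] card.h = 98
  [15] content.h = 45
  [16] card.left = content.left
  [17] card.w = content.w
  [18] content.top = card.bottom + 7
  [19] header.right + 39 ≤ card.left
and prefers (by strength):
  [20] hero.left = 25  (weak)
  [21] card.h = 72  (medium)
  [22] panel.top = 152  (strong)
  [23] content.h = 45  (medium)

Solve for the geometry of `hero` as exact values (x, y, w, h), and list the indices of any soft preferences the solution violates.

hero = (x=25, y=78, w=92, h=64)
violated soft preferences: 21

1. hero.x = 25  [header.left = hero.left]
2. hero.w = 92  [header.w = hero.w]
3. hero.y = 78  [hero.top = header.bottom + 10]
4. hero.h = 64  [panel.top = hero.bottom + 10]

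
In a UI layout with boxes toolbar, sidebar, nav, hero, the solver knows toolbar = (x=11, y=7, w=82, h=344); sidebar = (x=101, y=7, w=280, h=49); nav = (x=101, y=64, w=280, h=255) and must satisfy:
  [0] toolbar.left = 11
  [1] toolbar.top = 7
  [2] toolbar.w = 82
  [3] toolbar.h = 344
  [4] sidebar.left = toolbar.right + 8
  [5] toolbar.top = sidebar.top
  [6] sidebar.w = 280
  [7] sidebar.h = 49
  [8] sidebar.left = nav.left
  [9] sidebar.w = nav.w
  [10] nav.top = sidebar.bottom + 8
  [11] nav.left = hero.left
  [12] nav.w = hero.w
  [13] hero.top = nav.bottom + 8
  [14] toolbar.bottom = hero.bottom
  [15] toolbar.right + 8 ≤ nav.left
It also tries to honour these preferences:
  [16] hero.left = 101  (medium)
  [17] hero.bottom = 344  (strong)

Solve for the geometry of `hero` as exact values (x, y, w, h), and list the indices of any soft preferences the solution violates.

hero = (x=101, y=327, w=280, h=24)
violated soft preferences: 17

1. hero.x = 101  [nav.left = hero.left]
2. hero.w = 280  [nav.w = hero.w]
3. hero.y = 327  [hero.top = nav.bottom + 8]
4. hero.h = 24  [toolbar.bottom = hero.bottom]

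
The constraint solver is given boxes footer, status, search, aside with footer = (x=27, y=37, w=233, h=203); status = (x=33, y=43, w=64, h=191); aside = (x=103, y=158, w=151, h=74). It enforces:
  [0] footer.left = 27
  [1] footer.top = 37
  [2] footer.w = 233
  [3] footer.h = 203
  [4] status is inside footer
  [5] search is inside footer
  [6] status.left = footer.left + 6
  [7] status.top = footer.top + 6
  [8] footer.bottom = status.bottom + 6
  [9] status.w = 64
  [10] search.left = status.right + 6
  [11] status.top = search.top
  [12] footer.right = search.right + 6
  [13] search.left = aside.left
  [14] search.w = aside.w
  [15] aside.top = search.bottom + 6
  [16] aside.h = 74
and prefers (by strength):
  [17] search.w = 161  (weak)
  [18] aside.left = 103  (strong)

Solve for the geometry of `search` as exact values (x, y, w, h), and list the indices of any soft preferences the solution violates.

search = (x=103, y=43, w=151, h=109)
violated soft preferences: 17

1. search.x = 103  [search.left = status.right + 6]
2. search.y = 43  [status.top = search.top]
3. search.w = 151  [footer.right = search.right + 6]
4. search.h = 109  [aside.top = search.bottom + 6]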